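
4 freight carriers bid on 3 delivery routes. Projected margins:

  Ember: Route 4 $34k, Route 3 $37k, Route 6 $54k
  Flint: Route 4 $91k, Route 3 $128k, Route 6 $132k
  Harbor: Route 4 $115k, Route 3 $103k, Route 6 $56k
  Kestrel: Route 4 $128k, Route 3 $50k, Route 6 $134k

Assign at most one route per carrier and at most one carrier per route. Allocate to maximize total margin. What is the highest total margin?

Max total: $377k

This is the linear assignment problem.
Optimal: Harbor→Route 4 ($115k), Flint→Route 3 ($128k), Kestrel→Route 6 ($134k) — total 115+128+134 = $377k.
Column-greedy (each route in turn goes to its best remaining carrier) gives $312k, worse by 65.
Next-best assignment: Kestrel→Route 4, Harbor→Route 3, Flint→Route 6 = $363k.
Every other assignment is strictly worse.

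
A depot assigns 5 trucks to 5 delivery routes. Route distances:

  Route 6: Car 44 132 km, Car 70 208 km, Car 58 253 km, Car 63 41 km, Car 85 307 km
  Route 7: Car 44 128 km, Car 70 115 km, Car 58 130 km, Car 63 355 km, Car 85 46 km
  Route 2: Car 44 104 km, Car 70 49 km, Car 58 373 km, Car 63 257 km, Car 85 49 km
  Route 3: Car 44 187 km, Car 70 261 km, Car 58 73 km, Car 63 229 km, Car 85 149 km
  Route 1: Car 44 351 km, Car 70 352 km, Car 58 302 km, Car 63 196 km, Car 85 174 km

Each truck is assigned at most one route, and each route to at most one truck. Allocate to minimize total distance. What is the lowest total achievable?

Minimum total: 465 km

Optimal: Car 44→Route 7 (128 km), Car 70→Route 2 (49 km), Car 58→Route 3 (73 km), Car 63→Route 6 (41 km), Car 85→Route 1 (174 km) — total 128+49+73+41+174 = 465 km.
Row-greedy (each truck in turn takes its cheapest remaining route) gives 507 km, worse by 42.
Next-best assignment: Car 44→Route 6, Car 70→Route 2, Car 58→Route 3, Car 63→Route 1, Car 85→Route 7 = 496 km.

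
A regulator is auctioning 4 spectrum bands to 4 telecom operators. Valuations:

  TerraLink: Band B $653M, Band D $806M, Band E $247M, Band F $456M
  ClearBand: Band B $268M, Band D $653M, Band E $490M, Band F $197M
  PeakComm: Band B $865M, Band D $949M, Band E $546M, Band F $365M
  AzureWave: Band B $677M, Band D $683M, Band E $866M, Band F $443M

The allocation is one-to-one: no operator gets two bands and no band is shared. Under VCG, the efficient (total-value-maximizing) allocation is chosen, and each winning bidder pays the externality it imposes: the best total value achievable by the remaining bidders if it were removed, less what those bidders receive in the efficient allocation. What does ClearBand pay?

Efficient allocation: TerraLink→Band F ($456M), ClearBand→Band D ($653M), PeakComm→Band B ($865M), AzureWave→Band E ($866M); total welfare W = $2840M.
ClearBand receives Band D at value $653M, so the others get W − 653 = $2187M.
Without ClearBand: best allocation of the remaining 3 bidders over all 4 bands is TerraLink→Band D ($806M), PeakComm→Band B ($865M), AzureWave→Band E ($866M), total $2537M.
VCG payment = (others' best without ClearBand) − (others' welfare with ClearBand) = 2537 − 2187 = $350M.

ClearBand pays $350M.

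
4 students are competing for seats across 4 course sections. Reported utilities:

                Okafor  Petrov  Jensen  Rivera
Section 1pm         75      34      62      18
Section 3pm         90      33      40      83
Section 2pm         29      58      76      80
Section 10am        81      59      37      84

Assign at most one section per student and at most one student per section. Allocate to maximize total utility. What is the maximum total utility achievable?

Treat this as an assignment problem: match each student to one section.
Optimal: Okafor→Section 3pm (90 points), Petrov→Section 2pm (58 points), Jensen→Section 1pm (62 points), Rivera→Section 10am (84 points) — total 90+58+62+84 = 294 points.
Next-best assignment: Okafor→Section 1pm, Petrov→Section 10am, Jensen→Section 2pm, Rivera→Section 3pm = 293 points.

Max total: 294 points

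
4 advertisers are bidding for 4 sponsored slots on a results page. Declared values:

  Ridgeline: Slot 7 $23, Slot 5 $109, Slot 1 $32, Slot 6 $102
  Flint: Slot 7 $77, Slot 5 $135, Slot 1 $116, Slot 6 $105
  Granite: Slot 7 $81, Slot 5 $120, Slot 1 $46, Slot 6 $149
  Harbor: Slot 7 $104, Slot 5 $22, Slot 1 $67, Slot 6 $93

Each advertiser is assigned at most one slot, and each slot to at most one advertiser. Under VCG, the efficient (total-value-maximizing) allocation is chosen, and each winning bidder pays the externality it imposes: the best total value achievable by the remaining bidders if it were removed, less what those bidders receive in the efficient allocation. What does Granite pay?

Granite pays $12.

Efficient allocation: Ridgeline→Slot 5 ($109), Flint→Slot 1 ($116), Granite→Slot 6 ($149), Harbor→Slot 7 ($104); total welfare W = $478.
Granite receives Slot 6 at value $149, so the others get W − 149 = $329.
Without Granite: best allocation of the remaining 3 bidders over all 4 slots is Ridgeline→Slot 6 ($102), Flint→Slot 5 ($135), Harbor→Slot 7 ($104), total $341.
VCG payment = (others' best without Granite) − (others' welfare with Granite) = 341 − 329 = $12.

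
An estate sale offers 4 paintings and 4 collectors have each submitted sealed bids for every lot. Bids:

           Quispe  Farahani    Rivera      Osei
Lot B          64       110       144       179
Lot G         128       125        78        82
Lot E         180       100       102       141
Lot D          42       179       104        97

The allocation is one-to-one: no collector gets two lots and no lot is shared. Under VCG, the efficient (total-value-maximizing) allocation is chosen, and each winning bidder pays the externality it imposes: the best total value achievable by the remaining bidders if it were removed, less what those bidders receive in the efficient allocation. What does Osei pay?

Efficient allocation: Quispe→Lot E ($180), Farahani→Lot D ($179), Rivera→Lot G ($78), Osei→Lot B ($179); total welfare W = $616.
Osei receives Lot B at value $179, so the others get W − 179 = $437.
Without Osei: best allocation of the remaining 3 bidders over all 4 lots is Quispe→Lot E ($180), Farahani→Lot D ($179), Rivera→Lot B ($144), total $503.
VCG payment = (others' best without Osei) − (others' welfare with Osei) = 503 − 437 = $66.

Osei pays $66.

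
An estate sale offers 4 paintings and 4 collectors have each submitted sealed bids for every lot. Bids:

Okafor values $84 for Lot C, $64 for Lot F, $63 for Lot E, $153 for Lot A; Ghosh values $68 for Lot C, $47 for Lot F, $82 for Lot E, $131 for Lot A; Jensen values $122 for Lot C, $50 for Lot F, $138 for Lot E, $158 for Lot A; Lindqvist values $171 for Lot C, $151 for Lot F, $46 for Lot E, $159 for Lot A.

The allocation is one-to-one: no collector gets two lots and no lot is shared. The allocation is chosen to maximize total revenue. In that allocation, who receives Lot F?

Optimal: Okafor→Lot A ($153), Ghosh→Lot C ($68), Jensen→Lot E ($138), Lindqvist→Lot F ($151) — total 153+68+138+151 = $510.
Max-entry greedy (repeatedly take the single best remaining cell) gives $475, worse by 35.
Next-best assignment: Okafor→Lot A, Ghosh→Lot F, Jensen→Lot E, Lindqvist→Lot C = $509.
Every other assignment is strictly worse.
Lindqvist's own top lot is Lot C ($171), but forcing Lindqvist→Lot C and reassigning the rest optimally gives only $509 — worse by 1.

Lindqvist receives Lot F.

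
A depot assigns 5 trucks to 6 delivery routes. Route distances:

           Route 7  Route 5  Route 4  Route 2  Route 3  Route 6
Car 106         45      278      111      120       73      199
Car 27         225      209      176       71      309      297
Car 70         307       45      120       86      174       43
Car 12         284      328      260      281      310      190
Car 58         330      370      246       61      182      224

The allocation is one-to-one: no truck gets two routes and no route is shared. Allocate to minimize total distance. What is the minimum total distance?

Min total: 517 km

Optimal: Car 106→Route 7 (45 km), Car 27→Route 4 (176 km), Car 70→Route 5 (45 km), Car 12→Route 6 (190 km), Car 58→Route 2 (61 km) — total 45+176+45+190+61 = 517 km.
Row-greedy (each truck in turn takes its cheapest remaining route) gives 601 km, worse by 84.
Swapping Car 106↔Car 58 (Car 106→Route 2 120 km, Car 58→Route 7 330 km) adds 344.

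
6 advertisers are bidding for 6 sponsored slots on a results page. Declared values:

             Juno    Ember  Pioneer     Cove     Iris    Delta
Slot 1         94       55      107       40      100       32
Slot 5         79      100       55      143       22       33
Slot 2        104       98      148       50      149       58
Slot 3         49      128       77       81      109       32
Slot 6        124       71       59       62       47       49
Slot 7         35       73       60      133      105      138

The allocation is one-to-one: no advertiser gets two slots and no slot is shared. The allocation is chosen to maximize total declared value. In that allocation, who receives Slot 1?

Pioneer receives Slot 1.

Optimal: Juno→Slot 6 ($124), Ember→Slot 3 ($128), Pioneer→Slot 1 ($107), Cove→Slot 5 ($143), Iris→Slot 2 ($149), Delta→Slot 7 ($138) — total 124+128+107+143+149+138 = $789.
Row-greedy (each advertiser in turn takes its best remaining slot) gives $680, worse by 109.
Next-best assignment: Juno→Slot 6, Ember→Slot 3, Pioneer→Slot 2, Cove→Slot 5, Iris→Slot 1, Delta→Slot 7 = $781.
Pioneer's own top slot is Slot 2 ($148), but forcing Pioneer→Slot 2 and reassigning the rest optimally gives only $781 — worse by 8.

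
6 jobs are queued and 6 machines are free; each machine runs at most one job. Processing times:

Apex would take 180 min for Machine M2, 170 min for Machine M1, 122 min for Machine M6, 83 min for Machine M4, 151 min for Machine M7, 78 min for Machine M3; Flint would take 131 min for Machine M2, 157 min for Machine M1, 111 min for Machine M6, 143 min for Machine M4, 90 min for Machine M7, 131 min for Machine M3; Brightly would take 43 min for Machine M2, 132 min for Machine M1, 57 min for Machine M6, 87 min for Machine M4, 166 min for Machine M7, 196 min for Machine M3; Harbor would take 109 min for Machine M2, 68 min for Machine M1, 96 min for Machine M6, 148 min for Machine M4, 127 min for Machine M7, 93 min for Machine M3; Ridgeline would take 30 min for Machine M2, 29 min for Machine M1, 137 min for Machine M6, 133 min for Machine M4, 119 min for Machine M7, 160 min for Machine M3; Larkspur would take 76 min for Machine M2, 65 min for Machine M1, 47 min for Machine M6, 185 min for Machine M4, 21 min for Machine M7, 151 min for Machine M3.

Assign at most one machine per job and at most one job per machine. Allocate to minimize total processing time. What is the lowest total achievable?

Min total: 380 min

Optimal: Apex→Machine M4 (83 min), Flint→Machine M6 (111 min), Brightly→Machine M2 (43 min), Harbor→Machine M3 (93 min), Ridgeline→Machine M1 (29 min), Larkspur→Machine M7 (21 min) — total 83+111+43+93+29+21 = 380 min.
Min-entry greedy (repeatedly take the single cheapest remaining cell) gives 410 min, worse by 30.
Swapping Apex↔Flint (Apex→Machine M6 122 min, Flint→Machine M4 143 min) adds 71.
Every other assignment is strictly worse.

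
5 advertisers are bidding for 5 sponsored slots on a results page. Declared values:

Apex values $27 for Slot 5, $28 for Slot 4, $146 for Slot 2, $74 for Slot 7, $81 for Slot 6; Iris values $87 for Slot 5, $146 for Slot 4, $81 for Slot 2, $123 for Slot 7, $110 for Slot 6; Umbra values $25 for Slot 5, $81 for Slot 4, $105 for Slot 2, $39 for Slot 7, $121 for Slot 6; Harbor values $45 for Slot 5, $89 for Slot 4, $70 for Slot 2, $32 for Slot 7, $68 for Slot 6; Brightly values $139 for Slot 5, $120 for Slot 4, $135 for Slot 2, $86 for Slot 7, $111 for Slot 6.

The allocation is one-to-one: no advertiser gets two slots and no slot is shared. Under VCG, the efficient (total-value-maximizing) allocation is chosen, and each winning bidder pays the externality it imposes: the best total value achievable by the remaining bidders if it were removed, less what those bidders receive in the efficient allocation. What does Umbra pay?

Umbra pays $2.

Efficient allocation: Apex→Slot 2 ($146), Iris→Slot 7 ($123), Umbra→Slot 6 ($121), Harbor→Slot 4 ($89), Brightly→Slot 5 ($139); total welfare W = $618.
Umbra receives Slot 6 at value $121, so the others get W − 121 = $497.
Without Umbra: best allocation of the remaining 4 bidders over all 5 slots is Apex→Slot 2 ($146), Iris→Slot 4 ($146), Harbor→Slot 6 ($68), Brightly→Slot 5 ($139), total $499.
VCG payment = (others' best without Umbra) − (others' welfare with Umbra) = 499 − 497 = $2.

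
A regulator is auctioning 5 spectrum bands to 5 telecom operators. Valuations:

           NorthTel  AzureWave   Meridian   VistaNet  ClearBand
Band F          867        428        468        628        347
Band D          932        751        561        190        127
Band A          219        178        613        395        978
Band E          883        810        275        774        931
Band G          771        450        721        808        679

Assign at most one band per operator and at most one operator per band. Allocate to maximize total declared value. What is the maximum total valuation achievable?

This is the linear assignment problem.
Optimal: NorthTel→Band F ($867M), AzureWave→Band D ($751M), Meridian→Band G ($721M), VistaNet→Band E ($774M), ClearBand→Band A ($978M) — total 867+751+721+774+978 = $4091M.
Max-entry greedy (repeatedly take the single best remaining cell) gives $3996M, worse by 95.
Next-best assignment: NorthTel→Band D, AzureWave→Band E, Meridian→Band G, VistaNet→Band F, ClearBand→Band A = $4069M.
Swapping ClearBand↔NorthTel (ClearBand→Band F $347M, NorthTel→Band A $219M) loses 1279.
Checked against all permutations: $4091M is optimal.

Maximum total: $4091M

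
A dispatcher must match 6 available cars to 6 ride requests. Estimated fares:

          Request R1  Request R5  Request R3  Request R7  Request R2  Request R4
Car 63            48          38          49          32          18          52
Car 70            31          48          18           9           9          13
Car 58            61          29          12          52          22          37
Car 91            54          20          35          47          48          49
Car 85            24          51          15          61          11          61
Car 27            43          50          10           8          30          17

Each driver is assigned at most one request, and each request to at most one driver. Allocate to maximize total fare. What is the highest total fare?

Max total: $301

Optimal: Car 63→Request R3 ($49), Car 70→Request R5 ($48), Car 58→Request R7 ($52), Car 91→Request R2 ($48), Car 85→Request R4 ($61), Car 27→Request R1 ($43) — total 49+48+52+48+61+43 = $301.
Next-best assignment: Car 63→Request R3, Car 70→Request R5, Car 58→Request R1, Car 91→Request R4, Car 85→Request R7, Car 27→Request R2 = $298.
No other one-to-one assignment exceeds $301.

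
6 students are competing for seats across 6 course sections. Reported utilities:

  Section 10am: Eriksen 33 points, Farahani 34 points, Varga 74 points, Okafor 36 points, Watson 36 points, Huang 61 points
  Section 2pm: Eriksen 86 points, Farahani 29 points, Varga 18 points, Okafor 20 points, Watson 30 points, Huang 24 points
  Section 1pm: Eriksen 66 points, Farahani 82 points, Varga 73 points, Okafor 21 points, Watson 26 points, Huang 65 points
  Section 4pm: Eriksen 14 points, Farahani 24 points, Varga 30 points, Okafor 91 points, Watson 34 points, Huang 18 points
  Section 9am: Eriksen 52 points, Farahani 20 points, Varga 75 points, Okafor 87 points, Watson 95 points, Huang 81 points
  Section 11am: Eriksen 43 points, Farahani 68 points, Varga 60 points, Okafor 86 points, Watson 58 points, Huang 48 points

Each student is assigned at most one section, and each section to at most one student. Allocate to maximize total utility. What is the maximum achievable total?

Maximum total: 479 points

Optimal: Eriksen→Section 2pm (86 points), Farahani→Section 11am (68 points), Varga→Section 10am (74 points), Okafor→Section 4pm (91 points), Watson→Section 9am (95 points), Huang→Section 1pm (65 points) — total 86+68+74+91+95+65 = 479 points.
Column-greedy (each section in turn goes to its best remaining student) gives 476 points, worse by 3.
Swapping Watson↔Huang (Watson→Section 1pm 26 points, Huang→Section 9am 81 points) loses 53.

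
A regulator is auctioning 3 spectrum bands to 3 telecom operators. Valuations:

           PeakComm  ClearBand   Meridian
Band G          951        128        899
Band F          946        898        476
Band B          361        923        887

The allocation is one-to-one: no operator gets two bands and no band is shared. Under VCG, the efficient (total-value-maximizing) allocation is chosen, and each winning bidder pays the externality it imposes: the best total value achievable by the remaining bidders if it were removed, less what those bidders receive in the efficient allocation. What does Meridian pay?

Meridian pays $5M.

Efficient allocation: PeakComm→Band F ($946M), ClearBand→Band B ($923M), Meridian→Band G ($899M); total welfare W = $2768M.
Meridian receives Band G at value $899M, so the others get W − 899 = $1869M.
Without Meridian: best allocation of the remaining 2 bidders over all 3 bands is PeakComm→Band G ($951M), ClearBand→Band B ($923M), total $1874M.
VCG payment = (others' best without Meridian) − (others' welfare with Meridian) = 1874 − 1869 = $5M.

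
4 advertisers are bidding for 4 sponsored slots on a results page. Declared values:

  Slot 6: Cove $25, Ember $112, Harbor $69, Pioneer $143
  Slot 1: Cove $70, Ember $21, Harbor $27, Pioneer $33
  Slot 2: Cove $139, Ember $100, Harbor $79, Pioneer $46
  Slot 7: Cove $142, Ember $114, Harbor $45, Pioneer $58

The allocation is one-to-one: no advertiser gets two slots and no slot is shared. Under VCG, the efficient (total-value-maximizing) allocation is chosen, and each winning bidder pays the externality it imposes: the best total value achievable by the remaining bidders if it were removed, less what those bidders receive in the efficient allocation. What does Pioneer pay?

Pioneer pays $53.

Efficient allocation: Cove→Slot 2 ($139), Ember→Slot 7 ($114), Harbor→Slot 1 ($27), Pioneer→Slot 6 ($143); total welfare W = $423.
Pioneer receives Slot 6 at value $143, so the others get W − 143 = $280.
Without Pioneer: best allocation of the remaining 3 bidders over all 4 slots is Cove→Slot 7 ($142), Ember→Slot 6 ($112), Harbor→Slot 2 ($79), total $333.
VCG payment = (others' best without Pioneer) − (others' welfare with Pioneer) = 333 − 280 = $53.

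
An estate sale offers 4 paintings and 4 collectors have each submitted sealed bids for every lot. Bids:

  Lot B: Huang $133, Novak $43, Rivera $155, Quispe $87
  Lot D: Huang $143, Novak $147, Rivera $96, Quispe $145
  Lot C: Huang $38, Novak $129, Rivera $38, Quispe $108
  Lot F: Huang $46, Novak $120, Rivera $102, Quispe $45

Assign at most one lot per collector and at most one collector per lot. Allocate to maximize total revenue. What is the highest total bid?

Maximum total: $526

Optimal: Huang→Lot D ($143), Novak→Lot F ($120), Rivera→Lot B ($155), Quispe→Lot C ($108) — total 143+120+155+108 = $526.
Row-greedy (each collector in turn takes its best remaining lot) gives $472, worse by 54.
Next-best assignment: Huang→Lot B, Novak→Lot C, Rivera→Lot F, Quispe→Lot D = $509.
Every other assignment is strictly worse.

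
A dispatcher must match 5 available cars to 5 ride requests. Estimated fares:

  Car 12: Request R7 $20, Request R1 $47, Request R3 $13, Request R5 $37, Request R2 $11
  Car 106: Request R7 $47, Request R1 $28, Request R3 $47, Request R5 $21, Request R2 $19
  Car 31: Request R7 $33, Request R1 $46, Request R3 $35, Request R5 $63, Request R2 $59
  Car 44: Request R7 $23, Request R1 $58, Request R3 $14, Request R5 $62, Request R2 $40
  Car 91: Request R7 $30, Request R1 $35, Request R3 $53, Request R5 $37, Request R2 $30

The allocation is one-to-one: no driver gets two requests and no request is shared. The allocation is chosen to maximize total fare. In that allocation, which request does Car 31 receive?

Car 31 receives Request R2.

Optimal: Car 12→Request R1 ($47), Car 106→Request R7 ($47), Car 31→Request R2 ($59), Car 44→Request R5 ($62), Car 91→Request R3 ($53) — total 47+47+59+62+53 = $268.
Column-greedy (each request in turn goes to its best remaining driver) gives $232, worse by 36.
Car 31's own top request is Request R5 ($63), but forcing Car 31→Request R5 and reassigning the rest optimally gives only $250 — worse by 18.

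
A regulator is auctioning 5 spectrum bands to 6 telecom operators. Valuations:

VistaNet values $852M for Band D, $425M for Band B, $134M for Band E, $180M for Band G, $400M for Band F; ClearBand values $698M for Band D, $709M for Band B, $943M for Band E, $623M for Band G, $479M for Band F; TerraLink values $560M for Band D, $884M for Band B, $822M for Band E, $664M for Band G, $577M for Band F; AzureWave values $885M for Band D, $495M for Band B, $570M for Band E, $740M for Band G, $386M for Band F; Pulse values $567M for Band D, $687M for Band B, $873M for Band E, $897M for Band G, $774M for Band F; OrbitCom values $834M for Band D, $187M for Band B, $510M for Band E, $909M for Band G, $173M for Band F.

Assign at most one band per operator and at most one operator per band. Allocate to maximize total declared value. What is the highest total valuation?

Maximum total: $4395M

Treat this as an assignment problem: match each operator to one band.
Optimal: AzureWave→Band D ($885M), TerraLink→Band B ($884M), ClearBand→Band E ($943M), OrbitCom→Band G ($909M), Pulse→Band F ($774M) — total 885+884+943+909+774 = $4395M.
Next-best assignment: VistaNet→Band D, TerraLink→Band B, ClearBand→Band E, OrbitCom→Band G, Pulse→Band F = $4362M.
Every other assignment is strictly worse.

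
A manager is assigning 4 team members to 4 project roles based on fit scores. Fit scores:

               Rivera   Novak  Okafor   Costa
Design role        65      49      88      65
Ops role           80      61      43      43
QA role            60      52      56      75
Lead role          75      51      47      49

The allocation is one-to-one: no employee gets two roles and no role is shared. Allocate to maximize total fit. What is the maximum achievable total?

Max total: 299 pts

Optimal: Rivera→Lead role (75 pts), Novak→Ops role (61 pts), Okafor→Design role (88 pts), Costa→QA role (75 pts) — total 75+61+88+75 = 299 pts.
Max-entry greedy (repeatedly take the single best remaining cell) gives 294 pts, worse by 5.
Checked against all permutations: 299 pts is optimal.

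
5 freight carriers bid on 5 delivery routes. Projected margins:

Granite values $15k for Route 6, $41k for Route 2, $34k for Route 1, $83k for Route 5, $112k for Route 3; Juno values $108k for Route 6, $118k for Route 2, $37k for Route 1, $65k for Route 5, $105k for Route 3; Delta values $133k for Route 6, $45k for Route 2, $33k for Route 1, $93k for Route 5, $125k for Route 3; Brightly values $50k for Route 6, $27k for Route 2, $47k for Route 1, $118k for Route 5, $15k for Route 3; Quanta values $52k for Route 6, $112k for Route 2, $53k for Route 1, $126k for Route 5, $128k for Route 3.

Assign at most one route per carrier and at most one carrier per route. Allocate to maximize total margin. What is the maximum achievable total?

Maximum total: $536k

Optimal: Granite→Route 3 ($112k), Juno→Route 2 ($118k), Delta→Route 6 ($133k), Brightly→Route 1 ($47k), Quanta→Route 5 ($126k) — total 112+118+133+47+126 = $536k.
Next-best assignment: Granite→Route 3, Juno→Route 2, Delta→Route 6, Brightly→Route 5, Quanta→Route 1 = $534k.
Swapping Juno↔Brightly (Juno→Route 1 $37k, Brightly→Route 2 $27k) loses 101.
Every other assignment is strictly worse.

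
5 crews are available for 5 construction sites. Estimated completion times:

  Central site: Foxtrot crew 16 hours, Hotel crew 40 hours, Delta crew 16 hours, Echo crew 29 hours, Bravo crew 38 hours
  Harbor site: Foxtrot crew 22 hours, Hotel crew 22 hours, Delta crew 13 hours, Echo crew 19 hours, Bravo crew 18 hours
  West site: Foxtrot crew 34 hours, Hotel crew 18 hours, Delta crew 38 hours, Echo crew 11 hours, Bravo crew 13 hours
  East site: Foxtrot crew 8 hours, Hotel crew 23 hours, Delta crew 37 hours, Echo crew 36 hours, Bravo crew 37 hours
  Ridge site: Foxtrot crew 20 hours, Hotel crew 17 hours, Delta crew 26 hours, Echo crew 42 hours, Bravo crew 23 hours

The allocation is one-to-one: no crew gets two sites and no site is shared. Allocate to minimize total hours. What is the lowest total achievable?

Treat this as an assignment problem: match each crew to one site.
Optimal: Foxtrot crew→East site (8 hours), Hotel crew→Ridge site (17 hours), Delta crew→Central site (16 hours), Echo crew→West site (11 hours), Bravo crew→Harbor site (18 hours) — total 8+17+16+11+18 = 70 hours.
Row-greedy (each crew in turn takes its cheapest remaining site) gives 87 hours, worse by 17.
Swapping Foxtrot crew↔Delta crew (Foxtrot crew→Central site 16 hours, Delta crew→East site 37 hours) adds 29.
Checked against all permutations: 70 hours is optimal.

Min total: 70 hours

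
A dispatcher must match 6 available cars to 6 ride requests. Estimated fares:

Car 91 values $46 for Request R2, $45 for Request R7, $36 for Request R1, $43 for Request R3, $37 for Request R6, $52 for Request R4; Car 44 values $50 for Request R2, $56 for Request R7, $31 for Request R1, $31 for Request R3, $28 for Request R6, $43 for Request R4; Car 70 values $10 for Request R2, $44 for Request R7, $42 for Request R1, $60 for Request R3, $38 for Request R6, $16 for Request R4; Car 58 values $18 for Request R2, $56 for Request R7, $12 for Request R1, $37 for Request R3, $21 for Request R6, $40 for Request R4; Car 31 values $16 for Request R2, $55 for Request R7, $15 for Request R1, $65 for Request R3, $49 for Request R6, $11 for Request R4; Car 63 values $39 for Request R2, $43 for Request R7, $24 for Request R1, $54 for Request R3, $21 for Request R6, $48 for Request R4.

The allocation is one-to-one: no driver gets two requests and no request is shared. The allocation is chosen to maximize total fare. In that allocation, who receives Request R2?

Car 44 receives Request R2.

Optimal: Car 91→Request R4 ($52), Car 44→Request R2 ($50), Car 70→Request R1 ($42), Car 58→Request R7 ($56), Car 31→Request R6 ($49), Car 63→Request R3 ($54) — total 52+50+42+56+49+54 = $303.
Next-best assignment: Car 91→Request R1, Car 44→Request R2, Car 70→Request R3, Car 58→Request R7, Car 31→Request R6, Car 63→Request R4 = $299.
No other one-to-one assignment exceeds $303.
Car 44's own top request is Request R7 ($56), but forcing Car 44→Request R7 and reassigning the rest optimally gives only $287 — worse by 16.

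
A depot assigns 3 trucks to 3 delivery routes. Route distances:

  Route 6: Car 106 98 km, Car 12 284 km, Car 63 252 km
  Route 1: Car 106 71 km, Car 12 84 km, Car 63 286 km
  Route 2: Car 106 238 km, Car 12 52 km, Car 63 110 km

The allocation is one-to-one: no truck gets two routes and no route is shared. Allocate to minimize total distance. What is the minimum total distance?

Optimal: Car 106→Route 6 (98 km), Car 12→Route 1 (84 km), Car 63→Route 2 (110 km) — total 98+84+110 = 292 km.
Row-greedy (each truck in turn takes its cheapest remaining route) gives 375 km, worse by 83.
Next-best assignment: Car 106→Route 1, Car 12→Route 2, Car 63→Route 6 = 375 km.
Swapping Car 63↔Car 106 (Car 63→Route 6 252 km, Car 106→Route 2 238 km) adds 282.
No other one-to-one assignment undercuts 292 km.

Min total: 292 km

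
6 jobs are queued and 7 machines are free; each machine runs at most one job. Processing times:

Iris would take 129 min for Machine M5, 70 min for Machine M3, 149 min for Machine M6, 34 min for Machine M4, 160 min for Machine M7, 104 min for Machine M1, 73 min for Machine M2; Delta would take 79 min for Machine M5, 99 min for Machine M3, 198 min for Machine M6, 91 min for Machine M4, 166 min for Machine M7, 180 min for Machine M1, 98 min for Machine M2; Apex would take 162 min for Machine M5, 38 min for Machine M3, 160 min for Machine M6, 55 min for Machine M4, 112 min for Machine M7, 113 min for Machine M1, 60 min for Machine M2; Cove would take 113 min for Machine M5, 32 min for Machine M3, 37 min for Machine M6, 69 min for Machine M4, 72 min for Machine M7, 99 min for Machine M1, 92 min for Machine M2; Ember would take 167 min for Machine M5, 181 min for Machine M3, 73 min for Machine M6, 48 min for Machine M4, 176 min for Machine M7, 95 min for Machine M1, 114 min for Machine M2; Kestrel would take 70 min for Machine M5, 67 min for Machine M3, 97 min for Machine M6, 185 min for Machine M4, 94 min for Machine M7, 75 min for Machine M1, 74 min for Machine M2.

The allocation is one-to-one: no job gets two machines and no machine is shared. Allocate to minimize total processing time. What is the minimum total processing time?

Min total: 350 min

Optimal: Iris→Machine M2 (73 min), Delta→Machine M5 (79 min), Apex→Machine M3 (38 min), Cove→Machine M6 (37 min), Ember→Machine M4 (48 min), Kestrel→Machine M1 (75 min) — total 73+79+38+37+48+75 = 350 min.
Column-greedy (each machine in turn goes to its cheapest remaining job) gives 501 min, worse by 151.
Swapping Iris↔Kestrel (Iris→Machine M1 104 min, Kestrel→Machine M2 74 min) adds 30.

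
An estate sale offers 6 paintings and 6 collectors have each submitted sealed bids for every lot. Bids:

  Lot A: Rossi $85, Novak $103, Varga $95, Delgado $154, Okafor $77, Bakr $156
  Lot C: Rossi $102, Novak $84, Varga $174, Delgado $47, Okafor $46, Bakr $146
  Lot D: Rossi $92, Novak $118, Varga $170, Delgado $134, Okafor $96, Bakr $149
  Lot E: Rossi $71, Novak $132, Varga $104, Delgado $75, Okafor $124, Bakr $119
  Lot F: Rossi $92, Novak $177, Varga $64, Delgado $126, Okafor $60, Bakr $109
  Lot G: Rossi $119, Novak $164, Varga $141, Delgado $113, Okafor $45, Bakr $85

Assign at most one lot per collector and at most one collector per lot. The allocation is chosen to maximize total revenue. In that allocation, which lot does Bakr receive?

Bakr receives Lot D.

Optimal: Rossi→Lot G ($119), Novak→Lot F ($177), Varga→Lot C ($174), Delgado→Lot A ($154), Okafor→Lot E ($124), Bakr→Lot D ($149) — total 119+177+174+154+124+149 = $897.
Column-greedy (each lot in turn goes to its best remaining collector) gives $733, worse by 164.
Next-best assignment: Rossi→Lot G, Novak→Lot F, Varga→Lot D, Delgado→Lot A, Okafor→Lot E, Bakr→Lot C = $890.
Bakr's own top lot is Lot A ($156), but forcing Bakr→Lot A and reassigning the rest optimally gives only $884 — worse by 13.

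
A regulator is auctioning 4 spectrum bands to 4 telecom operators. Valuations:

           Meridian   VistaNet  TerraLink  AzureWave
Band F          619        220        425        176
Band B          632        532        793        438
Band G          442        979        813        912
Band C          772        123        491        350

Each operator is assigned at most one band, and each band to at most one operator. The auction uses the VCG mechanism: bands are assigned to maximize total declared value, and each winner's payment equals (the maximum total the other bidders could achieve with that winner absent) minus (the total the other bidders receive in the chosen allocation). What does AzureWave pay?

AzureWave pays $153M.

Efficient allocation: Meridian→Band F ($619M), VistaNet→Band G ($979M), TerraLink→Band B ($793M), AzureWave→Band C ($350M); total welfare W = $2741M.
AzureWave receives Band C at value $350M, so the others get W − 350 = $2391M.
Without AzureWave: best allocation of the remaining 3 bidders over all 4 bands is Meridian→Band C ($772M), VistaNet→Band G ($979M), TerraLink→Band B ($793M), total $2544M.
VCG payment = (others' best without AzureWave) − (others' welfare with AzureWave) = 2544 − 2391 = $153M.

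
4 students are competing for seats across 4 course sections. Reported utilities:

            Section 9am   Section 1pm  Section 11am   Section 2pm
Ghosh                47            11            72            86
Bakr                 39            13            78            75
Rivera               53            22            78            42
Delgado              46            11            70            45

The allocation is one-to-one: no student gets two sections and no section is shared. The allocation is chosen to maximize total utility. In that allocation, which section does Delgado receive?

Delgado receives Section 9am.

This is the linear assignment problem.
Optimal: Ghosh→Section 2pm (86 points), Bakr→Section 11am (78 points), Rivera→Section 1pm (22 points), Delgado→Section 9am (46 points) — total 86+78+22+46 = 232 points.
Column-greedy (each section in turn goes to its best remaining student) gives 183 points, worse by 49.
Swapping Delgado↔Ghosh (Delgado→Section 2pm 45 points, Ghosh→Section 9am 47 points) loses 40.
Checked against all permutations: 232 points is optimal.
Delgado's own top section is Section 11am (70 points), but forcing Delgado→Section 11am and reassigning the rest optimally gives only 222 points — worse by 10.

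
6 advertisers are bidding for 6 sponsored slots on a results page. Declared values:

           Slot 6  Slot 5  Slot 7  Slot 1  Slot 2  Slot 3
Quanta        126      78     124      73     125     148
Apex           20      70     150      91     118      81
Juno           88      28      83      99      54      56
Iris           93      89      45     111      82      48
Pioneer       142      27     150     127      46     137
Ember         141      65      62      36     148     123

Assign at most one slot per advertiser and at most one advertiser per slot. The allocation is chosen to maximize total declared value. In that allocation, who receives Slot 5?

Treat this as an assignment problem: match each advertiser to one slot.
Optimal: Quanta→Slot 3 ($148), Apex→Slot 7 ($150), Juno→Slot 1 ($99), Iris→Slot 5 ($89), Pioneer→Slot 6 ($142), Ember→Slot 2 ($148) — total 148+150+99+89+142+148 = $776.
Row-greedy (each advertiser in turn takes its best remaining slot) gives $601, worse by 175.
Next-best assignment: Quanta→Slot 3, Apex→Slot 7, Juno→Slot 6, Iris→Slot 5, Pioneer→Slot 1, Ember→Slot 2 = $750.
Checked against all permutations: $776 is optimal.
Iris's own top slot is Slot 1 ($111), but forcing Iris→Slot 1 and reassigning the rest optimally gives only $727 — worse by 49.

Iris receives Slot 5.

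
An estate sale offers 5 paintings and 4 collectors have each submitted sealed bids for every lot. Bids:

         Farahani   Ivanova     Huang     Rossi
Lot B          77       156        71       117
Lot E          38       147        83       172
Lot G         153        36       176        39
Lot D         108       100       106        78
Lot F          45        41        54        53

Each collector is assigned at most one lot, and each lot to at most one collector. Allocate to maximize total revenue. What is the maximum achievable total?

Max total: $612

Optimal: Farahani→Lot D ($108), Ivanova→Lot B ($156), Huang→Lot G ($176), Rossi→Lot E ($172) — total 108+156+176+172 = $612.
Swapping Farahani↔Ivanova (Farahani→Lot B $77, Ivanova→Lot D $100) loses 87.
Every other assignment is strictly worse.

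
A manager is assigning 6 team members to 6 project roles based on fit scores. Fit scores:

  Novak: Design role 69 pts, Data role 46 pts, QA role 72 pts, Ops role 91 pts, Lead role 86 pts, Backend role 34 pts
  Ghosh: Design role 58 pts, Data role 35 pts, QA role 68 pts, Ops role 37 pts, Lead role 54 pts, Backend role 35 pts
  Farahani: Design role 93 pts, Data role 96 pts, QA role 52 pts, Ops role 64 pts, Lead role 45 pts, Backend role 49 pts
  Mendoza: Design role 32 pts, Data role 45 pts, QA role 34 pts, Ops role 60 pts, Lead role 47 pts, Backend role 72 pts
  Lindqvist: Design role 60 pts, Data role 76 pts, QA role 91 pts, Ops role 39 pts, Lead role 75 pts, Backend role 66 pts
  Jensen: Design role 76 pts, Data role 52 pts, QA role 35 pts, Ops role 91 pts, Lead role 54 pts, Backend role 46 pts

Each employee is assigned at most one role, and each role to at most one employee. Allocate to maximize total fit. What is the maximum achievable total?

Maximum total: 494 pts

This is a one-to-one assignment (maximum-weight bipartite matching).
Optimal: Novak→Lead role (86 pts), Ghosh→Design role (58 pts), Farahani→Data role (96 pts), Mendoza→Backend role (72 pts), Lindqvist→QA role (91 pts), Jensen→Ops role (91 pts) — total 86+58+96+72+91+91 = 494 pts.
Row-greedy (each employee in turn takes its best remaining role) gives 478 pts, worse by 16.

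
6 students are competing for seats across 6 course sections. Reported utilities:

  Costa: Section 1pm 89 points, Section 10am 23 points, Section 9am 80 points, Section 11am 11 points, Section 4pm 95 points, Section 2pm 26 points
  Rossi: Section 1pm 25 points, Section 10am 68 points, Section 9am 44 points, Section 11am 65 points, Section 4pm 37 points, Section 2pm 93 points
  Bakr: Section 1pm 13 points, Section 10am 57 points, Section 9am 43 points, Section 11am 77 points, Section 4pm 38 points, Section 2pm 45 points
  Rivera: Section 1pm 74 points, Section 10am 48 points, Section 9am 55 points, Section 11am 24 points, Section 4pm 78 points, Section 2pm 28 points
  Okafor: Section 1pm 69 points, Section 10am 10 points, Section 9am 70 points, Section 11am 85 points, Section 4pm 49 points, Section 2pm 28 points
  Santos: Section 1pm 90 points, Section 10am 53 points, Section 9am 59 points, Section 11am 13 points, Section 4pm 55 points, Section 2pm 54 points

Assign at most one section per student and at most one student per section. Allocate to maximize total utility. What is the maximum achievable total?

Optimal: Costa→Section 9am (80 points), Rossi→Section 2pm (93 points), Bakr→Section 10am (57 points), Rivera→Section 4pm (78 points), Okafor→Section 11am (85 points), Santos→Section 1pm (90 points) — total 80+93+57+78+85+90 = 483 points.
Column-greedy (each section in turn goes to its best remaining student) gives 446 points, worse by 37.

Maximum total: 483 points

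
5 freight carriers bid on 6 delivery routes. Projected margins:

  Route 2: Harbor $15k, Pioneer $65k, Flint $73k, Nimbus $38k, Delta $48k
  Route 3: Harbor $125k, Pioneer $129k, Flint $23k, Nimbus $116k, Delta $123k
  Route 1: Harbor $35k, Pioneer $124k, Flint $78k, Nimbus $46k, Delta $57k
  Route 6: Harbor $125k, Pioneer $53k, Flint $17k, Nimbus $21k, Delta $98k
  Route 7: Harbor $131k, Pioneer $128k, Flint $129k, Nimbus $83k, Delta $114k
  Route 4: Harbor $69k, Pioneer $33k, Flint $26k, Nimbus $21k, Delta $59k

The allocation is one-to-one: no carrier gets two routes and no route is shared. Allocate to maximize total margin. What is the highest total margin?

Max total: $553k

This is the linear assignment problem.
Optimal: Harbor→Route 6 ($125k), Pioneer→Route 1 ($124k), Flint→Route 7 ($129k), Nimbus→Route 3 ($116k), Delta→Route 4 ($59k) — total 125+124+129+116+59 = $553k.
Row-greedy (each carrier in turn takes its best remaining route) gives $474k, worse by 79.
Next-best assignment: Harbor→Route 6, Pioneer→Route 1, Flint→Route 2, Nimbus→Route 3, Delta→Route 7 = $552k.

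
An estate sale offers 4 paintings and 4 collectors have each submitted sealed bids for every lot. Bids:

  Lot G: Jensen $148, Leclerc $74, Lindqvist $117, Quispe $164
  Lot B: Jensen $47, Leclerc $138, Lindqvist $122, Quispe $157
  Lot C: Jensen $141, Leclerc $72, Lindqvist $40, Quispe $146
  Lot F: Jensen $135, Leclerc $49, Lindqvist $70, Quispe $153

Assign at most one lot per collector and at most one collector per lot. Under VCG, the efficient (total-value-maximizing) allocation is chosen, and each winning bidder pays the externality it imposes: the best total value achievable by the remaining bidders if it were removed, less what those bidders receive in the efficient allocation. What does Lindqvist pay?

Efficient allocation: Jensen→Lot C ($141), Leclerc→Lot B ($138), Lindqvist→Lot G ($117), Quispe→Lot F ($153); total welfare W = $549.
Lindqvist receives Lot G at value $117, so the others get W − 117 = $432.
Without Lindqvist: best allocation of the remaining 3 bidders over all 4 lots is Jensen→Lot C ($141), Leclerc→Lot B ($138), Quispe→Lot G ($164), total $443.
VCG payment = (others' best without Lindqvist) − (others' welfare with Lindqvist) = 443 − 432 = $11.

Lindqvist pays $11.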